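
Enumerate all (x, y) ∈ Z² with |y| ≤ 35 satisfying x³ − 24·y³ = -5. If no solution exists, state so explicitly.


The equation is x³ - 24y³ = -5. For fixed y, x³ = 24·y³ − 5, so a solution requires the RHS to be a perfect cube.
Strategy: iterate y from -35 to 35, compute RHS = 24·y³ − 5, and check whether it is a (positive or negative) perfect cube.
Check small values of y:
  y = 0: RHS = -5 is not a perfect cube.
  y = 1: RHS = 19 is not a perfect cube.
  y = -1: RHS = -29 is not a perfect cube.
  y = 2: RHS = 187 is not a perfect cube.
  y = -2: RHS = -197 is not a perfect cube.
  y = 3: RHS = 643 is not a perfect cube.
  y = -3: RHS = -653 is not a perfect cube.
Continuing the search up to |y| = 35 finds no solutions either.
No (x, y) in the scanned range satisfies the equation.

No integer solutions with |y| ≤ 35.


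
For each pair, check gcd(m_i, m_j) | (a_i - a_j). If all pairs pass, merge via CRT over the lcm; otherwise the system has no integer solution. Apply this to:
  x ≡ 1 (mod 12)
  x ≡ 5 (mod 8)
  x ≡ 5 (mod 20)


Moduli 12, 8, 20 are not pairwise coprime, so CRT works modulo lcm(m_i) when all pairwise compatibility conditions hold.
Pairwise compatibility: gcd(m_i, m_j) must divide a_i - a_j for every pair.
Merge one congruence at a time:
  Start: x ≡ 1 (mod 12).
  Combine with x ≡ 5 (mod 8): gcd(12, 8) = 4; 5 - 1 = 4, which IS divisible by 4, so compatible.
    Write x = 1 + 12·t and substitute into x ≡ 5 (mod 8): 12·t ≡ 5 − 1 = 4 (mod 8).
    Divide the congruence (and modulus) by g = 4: 3·t ≡ 1 (mod 2).
    Reduce coefficients mod 2: 1·t ≡ 1 (mod 2).
    So t ≡ 1 (mod 2).
    Then x = 1 + 12·1 = 13, valid modulo lcm(12, 8) = 24: x ≡ 13 (mod 24).
  Combine with x ≡ 5 (mod 20): gcd(24, 20) = 4; 5 - 13 = -8, which IS divisible by 4, so compatible.
    Write x = 13 + 24·t and substitute into x ≡ 5 (mod 20): 24·t ≡ 5 − 13 = -8 (mod 20).
    Divide the congruence (and modulus) by g = 4: 6·t ≡ -2 (mod 5).
    Reduce coefficients mod 5: 1·t ≡ 3 (mod 5).
    So t ≡ 3 (mod 5).
    Then x = 13 + 24·3 = 85, valid modulo lcm(24, 20) = 120: x ≡ 85 (mod 120).
Verify: 85 mod 12 = 1, 85 mod 8 = 5, 85 mod 20 = 5.

x ≡ 85 (mod 120).


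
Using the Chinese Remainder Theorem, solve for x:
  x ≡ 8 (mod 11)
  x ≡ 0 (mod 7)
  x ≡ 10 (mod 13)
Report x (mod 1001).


Moduli 11, 7, 13 are pairwise coprime; by CRT there is a unique solution modulo M = 11 · 7 · 13 = 1001.
Solve pairwise, accumulating the modulus:
  Start with x ≡ 8 (mod 11).
  Combine with x ≡ 0 (mod 7): since gcd(11, 7) = 1, we get a unique residue mod 77.
    Write x = 8 + 11·t and substitute into x ≡ 0 (mod 7): 11·t ≡ 0 − 8 = -8 (mod 7).
    Reduce coefficients mod 7: 4·t ≡ 6 (mod 7).
    The inverse of 4 mod 7 is 2 (since 4·2 = 8 = 1·7 + 1), so t ≡ 2·6 = 12 ≡ 5 (mod 7).
    Then x = 8 + 11·5 = 63, valid modulo lcm(11, 7) = 77: x ≡ 63 (mod 77).
  Combine with x ≡ 10 (mod 13): since gcd(77, 13) = 1, we get a unique residue mod 1001.
    Write x = 63 + 77·t and substitute into x ≡ 10 (mod 13): 77·t ≡ 10 − 63 = -53 (mod 13).
    Reduce coefficients mod 13: 12·t ≡ 12 (mod 13).
    The inverse of 12 mod 13 is 12 (since 12·12 = 144 = 11·13 + 1), so t ≡ 12·12 = 144 ≡ 1 (mod 13).
    Then x = 63 + 77·1 = 140, valid modulo lcm(77, 13) = 1001: x ≡ 140 (mod 1001).
Verify: 140 mod 11 = 8 ✓, 140 mod 7 = 0 ✓, 140 mod 13 = 10 ✓.

x ≡ 140 (mod 1001).


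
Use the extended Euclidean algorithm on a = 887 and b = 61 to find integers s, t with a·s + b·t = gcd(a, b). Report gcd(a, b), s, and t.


Euclidean algorithm on (887, 61) — divide until remainder is 0:
  887 = 14 · 61 + 33
  61 = 1 · 33 + 28
  33 = 1 · 28 + 5
  28 = 5 · 5 + 3
  5 = 1 · 3 + 2
  3 = 1 · 2 + 1
  2 = 2 · 1 + 0
gcd(887, 61) = 1.
Track Bezout coefficients alongside the remainders: start with r₀ = 887 = a·1 + b·0 (s = 1, t = 0) and r₁ = 61 = a·0 + b·1 (s = 0, t = 1); each new remainder r_{k+1} = r_{k-1} − q_k·r_k inherits s_{k+1} = s_{k-1} − q_k·s_k, t_{k+1} = t_{k-1} − q_k·t_k, so r_k = a·s_k + b·t_k at every step:
  q = 14: r = 33, s = 1 − 14·0 = 1, t = 0 − 14·1 = -14  (check: 887·1 + 61·(-14) = 33)
  q = 1: r = 28, s = 0 − 1·1 = -1, t = 1 − 1·(-14) = 15  (check: 887·(-1) + 61·15 = 28)
  q = 1: r = 5, s = 1 − 1·(-1) = 2, t = -14 − 1·15 = -29  (check: 887·2 + 61·(-29) = 5)
  q = 5: r = 3, s = -1 − 5·2 = -11, t = 15 − 5·(-29) = 160  (check: 887·(-11) + 61·160 = 3)
  q = 1: r = 2, s = 2 − 1·(-11) = 13, t = -29 − 1·160 = -189  (check: 887·13 + 61·(-189) = 2)
  q = 1: r = 1, s = -11 − 1·13 = -24, t = 160 − 1·(-189) = 349  (check: 887·(-24) + 61·349 = 1)
The row with r = 1 (the gcd) gives the Bezout coefficients s = -24, t = 349.
Result: 887 · (-24) + 61 · (349) = 1.

gcd(887, 61) = 1; s = -24, t = 349 (check: 887·(-24) + 61·349 = 1).


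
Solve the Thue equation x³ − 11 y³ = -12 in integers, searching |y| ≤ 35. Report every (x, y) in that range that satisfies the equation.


The equation is x³ - 11y³ = -12. For fixed y, x³ = 11·y³ − 12, so a solution requires the RHS to be a perfect cube.
Strategy: iterate y from -35 to 35, compute RHS = 11·y³ − 12, and check whether it is a (positive or negative) perfect cube.
Check small values of y:
  y = 0: RHS = -12 is not a perfect cube.
  y = 1: RHS = -1 = (-1)³ ⇒ x = -1 works.
  y = -1: RHS = -23 is not a perfect cube.
  y = 2: RHS = 76 is not a perfect cube.
  y = -2: RHS = -100 is not a perfect cube.
  y = 3: RHS = 285 is not a perfect cube.
  y = -3: RHS = -309 is not a perfect cube.
Continuing the search up to |y| = 35 finds no further solutions beyond those listed.
Collected solutions: (-1, 1).

Solutions (with |y| ≤ 35): (-1, 1).


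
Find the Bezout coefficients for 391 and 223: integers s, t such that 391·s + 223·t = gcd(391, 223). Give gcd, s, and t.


Euclidean algorithm on (391, 223) — divide until remainder is 0:
  391 = 1 · 223 + 168
  223 = 1 · 168 + 55
  168 = 3 · 55 + 3
  55 = 18 · 3 + 1
  3 = 3 · 1 + 0
gcd(391, 223) = 1.
Track Bezout coefficients alongside the remainders: start with r₀ = 391 = a·1 + b·0 (s = 1, t = 0) and r₁ = 223 = a·0 + b·1 (s = 0, t = 1); each new remainder r_{k+1} = r_{k-1} − q_k·r_k inherits s_{k+1} = s_{k-1} − q_k·s_k, t_{k+1} = t_{k-1} − q_k·t_k, so r_k = a·s_k + b·t_k at every step:
  q = 1: r = 168, s = 1 − 1·0 = 1, t = 0 − 1·1 = -1  (check: 391·1 + 223·(-1) = 168)
  q = 1: r = 55, s = 0 − 1·1 = -1, t = 1 − 1·(-1) = 2  (check: 391·(-1) + 223·2 = 55)
  q = 3: r = 3, s = 1 − 3·(-1) = 4, t = -1 − 3·2 = -7  (check: 391·4 + 223·(-7) = 3)
  q = 18: r = 1, s = -1 − 18·4 = -73, t = 2 − 18·(-7) = 128  (check: 391·(-73) + 223·128 = 1)
The row with r = 1 (the gcd) gives the Bezout coefficients s = -73, t = 128.
Result: 391 · (-73) + 223 · (128) = 1.

gcd(391, 223) = 1; s = -73, t = 128 (check: 391·(-73) + 223·128 = 1).


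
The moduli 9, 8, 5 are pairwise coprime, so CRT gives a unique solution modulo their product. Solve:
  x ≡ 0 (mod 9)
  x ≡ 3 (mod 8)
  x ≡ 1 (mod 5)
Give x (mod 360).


Moduli 9, 8, 5 are pairwise coprime; by CRT there is a unique solution modulo M = 9 · 8 · 5 = 360.
Solve pairwise, accumulating the modulus:
  Start with x ≡ 0 (mod 9).
  Combine with x ≡ 3 (mod 8): since gcd(9, 8) = 1, we get a unique residue mod 72.
    Write x = 0 + 9·t and substitute into x ≡ 3 (mod 8): 9·t ≡ 3 − 0 = 3 (mod 8).
    Reduce coefficients mod 8: 1·t ≡ 3 (mod 8).
    So t ≡ 3 (mod 8).
    Then x = 0 + 9·3 = 27, valid modulo lcm(9, 8) = 72: x ≡ 27 (mod 72).
  Combine with x ≡ 1 (mod 5): since gcd(72, 5) = 1, we get a unique residue mod 360.
    Write x = 27 + 72·t and substitute into x ≡ 1 (mod 5): 72·t ≡ 1 − 27 = -26 (mod 5).
    Reduce coefficients mod 5: 2·t ≡ 4 (mod 5).
    The inverse of 2 mod 5 is 3 (since 2·3 = 6 = 1·5 + 1), so t ≡ 3·4 = 12 ≡ 2 (mod 5).
    Then x = 27 + 72·2 = 171, valid modulo lcm(72, 5) = 360: x ≡ 171 (mod 360).
Verify: 171 mod 9 = 0 ✓, 171 mod 8 = 3 ✓, 171 mod 5 = 1 ✓.

x ≡ 171 (mod 360).


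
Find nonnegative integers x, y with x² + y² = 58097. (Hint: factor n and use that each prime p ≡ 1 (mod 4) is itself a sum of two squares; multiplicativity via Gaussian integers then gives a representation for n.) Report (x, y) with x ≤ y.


Step 1: Factor n = 58097 = 13 · 41 · 109.
Step 2: Check the mod-4 condition on each prime factor: 13 ≡ 1 (mod 4), exponent 1; 41 ≡ 1 (mod 4), exponent 1; 109 ≡ 1 (mod 4), exponent 1.
All primes ≡ 3 (mod 4) appear to even exponent (or don't appear), so by the two-squares theorem n IS expressible as a sum of two squares.
Step 3: Build a representation. Here n = 13 · 41 · 109 is a product of primes ≡ 1 (mod 4). Each prime p ≡ 1 (mod 4) is itself a sum of two squares; find a² by testing p − a² for a perfect square:
  13: 13 − 1² = 12, 13 − 2² = 9 = 3² ⇒ 13 = 2² + 3².
  41: 41 − 1² = 40, 41 − 2² = 37, 41 − 3² = 32, 41 − 4² = 25 = 5² ⇒ 41 = 4² + 5².
  109: 109 − 1² = 108, 109 − 2² = 105, 109 − 3² = 100 = 10² ⇒ 109 = 3² + 10².
  Combine using the Brahmagupta–Fibonacci identity (a² + b²)(c² + d²) = (ac − bd)² + (ad + bc)² = (ac + bd)² + (ad − bc)²:
  13 · 41 = 533: from (2² + 3²)(4² + 5²), take (2·4 − 3·5, 2·5 + 3·4) = (8 − 15, 10 + 12) = (-7, 22); dropping signs (only squares matter) gives (7, 22); check 7² + 22² = 49 + 484 = 533 ✓.
  533 · 109 = 58097: from (7² + 22²)(3² + 10²), take (7·3 − 22·10, 7·10 + 22·3) = (21 − 220, 70 + 66) = (-199, 136); dropping signs (only squares matter) gives (199, 136); check 199² + 136² = 39601 + 18496 = 58097 ✓.
Step 4: Order so x ≤ y and verify: 136² + 199² = 18496 + 39601 = 58097 = n. ✓

n = 58097 = 136² + 199² (one valid representation with x ≤ y).


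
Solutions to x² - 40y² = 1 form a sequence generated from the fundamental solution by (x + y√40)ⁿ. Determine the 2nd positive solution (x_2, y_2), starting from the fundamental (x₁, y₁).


Step 1: Find the fundamental solution (x₁, y₁) of x² - 40y² = 1.
  Expand √40 as a continued fraction. a₀ = ⌊√40⌋ = 6; iterate m_{k+1} = d_k·a_k − m_k, d_{k+1} = (40 − m_{k+1}²)/d_k, a_{k+1} = ⌊(a₀ + m_{k+1})/d_{k+1}⌋ (starting m₀ = 0, d₀ = 1), with convergents p_k = a_k·p_{k-1} + p_{k-2}, q_k = a_k·q_{k-1} + q_{k-2} (p₋₁ = 1, q₋₁ = 0):
  k = 0: a₀ = 6; p₀/q₀ = 6/1; p₀² − 40·q₀² = 36 − 40 = -4.
  k = 1: m = 6, d = 4, a = ⌊(6 + 6)/4⌋ = 3; p/q = (3·6 + 1)/(3·1 + 0) = 19/3; p² − 40·q² = 361 − 360 = 1.
  The first convergent with p² − 40·q² = 1 gives the fundamental solution (x₁, y₁) = (19, 3).
Step 2: Apply the recurrence (x_{n+1}, y_{n+1}) = (x₁x_n + 40y₁y_n, x₁y_n + y₁x_n) repeatedly.
  From (x_1, y_1) = (19, 3): x_2 = 19·19 + 40·3·3 = 721; y_2 = 19·3 + 3·19 = 114.
Step 3: Verify x_2² - 40·y_2² = 519841 - 519840 = 1 (should be 1). ✓

(x_1, y_1) = (19, 3); (x_2, y_2) = (721, 114).


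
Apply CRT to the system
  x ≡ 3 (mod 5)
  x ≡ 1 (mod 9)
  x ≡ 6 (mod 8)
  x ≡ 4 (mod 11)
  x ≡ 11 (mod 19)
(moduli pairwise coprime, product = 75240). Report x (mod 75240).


Product of moduli M = 5 · 9 · 8 · 11 · 19 = 75240.
Merge one congruence at a time:
  Start: x ≡ 3 (mod 5).
  Combine with x ≡ 1 (mod 9); new modulus lcm = 45.
    Write x = 3 + 5·t and substitute into x ≡ 1 (mod 9): 5·t ≡ 1 − 3 = -2 (mod 9).
    Reduce coefficients mod 9: 5·t ≡ 7 (mod 9).
    The inverse of 5 mod 9 is 2 (since 5·2 = 10 = 1·9 + 1), so t ≡ 2·7 = 14 ≡ 5 (mod 9).
    Then x = 3 + 5·5 = 28, valid modulo lcm(5, 9) = 45: x ≡ 28 (mod 45).
  Combine with x ≡ 6 (mod 8); new modulus lcm = 360.
    Write x = 28 + 45·t and substitute into x ≡ 6 (mod 8): 45·t ≡ 6 − 28 = -22 (mod 8).
    Reduce coefficients mod 8: 5·t ≡ 2 (mod 8).
    The inverse of 5 mod 8 is 5 (since 5·5 = 25 = 3·8 + 1), so t ≡ 5·2 = 10 ≡ 2 (mod 8).
    Then x = 28 + 45·2 = 118, valid modulo lcm(45, 8) = 360: x ≡ 118 (mod 360).
  Combine with x ≡ 4 (mod 11); new modulus lcm = 3960.
    Write x = 118 + 360·t and substitute into x ≡ 4 (mod 11): 360·t ≡ 4 − 118 = -114 (mod 11).
    Reduce coefficients mod 11: 8·t ≡ 7 (mod 11).
    The inverse of 8 mod 11 is 7 (since 8·7 = 56 = 5·11 + 1), so t ≡ 7·7 = 49 ≡ 5 (mod 11).
    Then x = 118 + 360·5 = 1918, valid modulo lcm(360, 11) = 3960: x ≡ 1918 (mod 3960).
  Combine with x ≡ 11 (mod 19); new modulus lcm = 75240.
    Write x = 1918 + 3960·t and substitute into x ≡ 11 (mod 19): 3960·t ≡ 11 − 1918 = -1907 (mod 19).
    Reduce coefficients mod 19: 8·t ≡ 12 (mod 19).
    The inverse of 8 mod 19 is 12 (since 8·12 = 96 = 5·19 + 1), so t ≡ 12·12 = 144 ≡ 11 (mod 19).
    Then x = 1918 + 3960·11 = 45478, valid modulo lcm(3960, 19) = 75240: x ≡ 45478 (mod 75240).
Verify against each original: 45478 mod 5 = 3, 45478 mod 9 = 1, 45478 mod 8 = 6, 45478 mod 11 = 4, 45478 mod 19 = 11.

x ≡ 45478 (mod 75240).


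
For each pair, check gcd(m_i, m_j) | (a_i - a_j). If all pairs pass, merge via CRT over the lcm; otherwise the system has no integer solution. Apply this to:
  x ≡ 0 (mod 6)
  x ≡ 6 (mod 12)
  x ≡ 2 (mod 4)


Moduli 6, 12, 4 are not pairwise coprime, so CRT works modulo lcm(m_i) when all pairwise compatibility conditions hold.
Pairwise compatibility: gcd(m_i, m_j) must divide a_i - a_j for every pair.
Merge one congruence at a time:
  Start: x ≡ 0 (mod 6).
  Combine with x ≡ 6 (mod 12): gcd(6, 12) = 6; 6 - 0 = 6, which IS divisible by 6, so compatible.
    Write x = 0 + 6·t and substitute into x ≡ 6 (mod 12): 6·t ≡ 6 − 0 = 6 (mod 12).
    Divide the congruence (and modulus) by g = 6: 1·t ≡ 1 (mod 2).
    So t ≡ 1 (mod 2).
    Then x = 0 + 6·1 = 6, valid modulo lcm(6, 12) = 12: x ≡ 6 (mod 12).
  Combine with x ≡ 2 (mod 4): gcd(12, 4) = 4; 2 - 6 = -4, which IS divisible by 4, so compatible.
    Write x = 6 + 12·t and substitute into x ≡ 2 (mod 4): 12·t ≡ 2 − 6 = -4 (mod 4).
    Divide the congruence (and modulus) by g = 4: 3·t ≡ -1 (mod 1).
    Modulo 1 every t works; take t = 0.
    Then x = 6 + 12·0 = 6, valid modulo lcm(12, 4) = 12: x ≡ 6 (mod 12).
Verify: 6 mod 6 = 0, 6 mod 12 = 6, 6 mod 4 = 2.

x ≡ 6 (mod 12).


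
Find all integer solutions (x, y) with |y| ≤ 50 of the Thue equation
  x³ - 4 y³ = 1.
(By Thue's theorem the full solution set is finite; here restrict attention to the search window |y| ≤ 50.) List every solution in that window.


The equation is x³ - 4y³ = 1. For fixed y, x³ = 4·y³ + 1, so a solution requires the RHS to be a perfect cube.
Strategy: iterate y from -50 to 50, compute RHS = 4·y³ + 1, and check whether it is a (positive or negative) perfect cube.
Check small values of y:
  y = 0: RHS = 1 = (1)³ ⇒ x = 1 works.
  y = 1: RHS = 5 is not a perfect cube.
  y = -1: RHS = -3 is not a perfect cube.
  y = 2: RHS = 33 is not a perfect cube.
  y = -2: RHS = -31 is not a perfect cube.
  y = 3: RHS = 109 is not a perfect cube.
  y = -3: RHS = -107 is not a perfect cube.
Continuing the search up to |y| = 50 finds no further solutions beyond those listed.
Collected solutions: (1, 0).

Solutions (with |y| ≤ 50): (1, 0).


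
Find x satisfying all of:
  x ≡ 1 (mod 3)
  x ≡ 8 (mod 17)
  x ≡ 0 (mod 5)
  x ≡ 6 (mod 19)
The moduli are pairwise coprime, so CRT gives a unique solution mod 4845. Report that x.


Product of moduli M = 3 · 17 · 5 · 19 = 4845.
Merge one congruence at a time:
  Start: x ≡ 1 (mod 3).
  Combine with x ≡ 8 (mod 17); new modulus lcm = 51.
    Write x = 1 + 3·t and substitute into x ≡ 8 (mod 17): 3·t ≡ 8 − 1 = 7 (mod 17).
    The inverse of 3 mod 17 is 6 (since 3·6 = 18 = 1·17 + 1), so t ≡ 6·7 = 42 ≡ 8 (mod 17).
    Then x = 1 + 3·8 = 25, valid modulo lcm(3, 17) = 51: x ≡ 25 (mod 51).
  Combine with x ≡ 0 (mod 5); new modulus lcm = 255.
    Write x = 25 + 51·t and substitute into x ≡ 0 (mod 5): 51·t ≡ 0 − 25 = -25 (mod 5).
    Reduce coefficients mod 5: 1·t ≡ 0 (mod 5).
    So t ≡ 0 (mod 5).
    Then x = 25 + 51·0 = 25, valid modulo lcm(51, 5) = 255: x ≡ 25 (mod 255).
  Combine with x ≡ 6 (mod 19); new modulus lcm = 4845.
    Write x = 25 + 255·t and substitute into x ≡ 6 (mod 19): 255·t ≡ 6 − 25 = -19 (mod 19).
    Reduce coefficients mod 19: 8·t ≡ 0 (mod 19).
    The inverse of 8 mod 19 is 12 (since 8·12 = 96 = 5·19 + 1), so t ≡ 12·0 = 0 ≡ 0 (mod 19).
    Then x = 25 + 255·0 = 25, valid modulo lcm(255, 19) = 4845: x ≡ 25 (mod 4845).
Verify against each original: 25 mod 3 = 1, 25 mod 17 = 8, 25 mod 5 = 0, 25 mod 19 = 6.

x ≡ 25 (mod 4845).


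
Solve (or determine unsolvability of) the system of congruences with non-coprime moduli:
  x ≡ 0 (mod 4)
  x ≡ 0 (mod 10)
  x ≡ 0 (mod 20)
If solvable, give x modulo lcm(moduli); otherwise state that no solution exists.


Moduli 4, 10, 20 are not pairwise coprime, so CRT works modulo lcm(m_i) when all pairwise compatibility conditions hold.
Pairwise compatibility: gcd(m_i, m_j) must divide a_i - a_j for every pair.
Merge one congruence at a time:
  Start: x ≡ 0 (mod 4).
  Combine with x ≡ 0 (mod 10): gcd(4, 10) = 2; 0 - 0 = 0, which IS divisible by 2, so compatible.
    Write x = 0 + 4·t and substitute into x ≡ 0 (mod 10): 4·t ≡ 0 − 0 = 0 (mod 10).
    Divide the congruence (and modulus) by g = 2: 2·t ≡ 0 (mod 5).
    The inverse of 2 mod 5 is 3 (since 2·3 = 6 = 1·5 + 1), so t ≡ 3·0 = 0 ≡ 0 (mod 5).
    Then x = 0 + 4·0 = 0, valid modulo lcm(4, 10) = 20: x ≡ 0 (mod 20).
  Combine with x ≡ 0 (mod 20): gcd(20, 20) = 20; 0 - 0 = 0, which IS divisible by 20, so compatible.
    Write x = 0 + 20·t and substitute into x ≡ 0 (mod 20): 20·t ≡ 0 − 0 = 0 (mod 20).
    Divide the congruence (and modulus) by g = 20: 1·t ≡ 0 (mod 1).
    Modulo 1 every t works; take t = 0.
    Then x = 0 + 20·0 = 0, valid modulo lcm(20, 20) = 20: x ≡ 0 (mod 20).
Verify: 0 mod 4 = 0, 0 mod 10 = 0, 0 mod 20 = 0.

x ≡ 0 (mod 20).


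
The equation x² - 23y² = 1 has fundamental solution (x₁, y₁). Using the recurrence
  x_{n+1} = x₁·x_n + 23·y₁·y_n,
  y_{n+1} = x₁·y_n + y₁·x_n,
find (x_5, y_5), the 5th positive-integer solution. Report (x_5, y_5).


Step 1: Find the fundamental solution (x₁, y₁) of x² - 23y² = 1.
  Expand √23 as a continued fraction. a₀ = ⌊√23⌋ = 4; iterate m_{k+1} = d_k·a_k − m_k, d_{k+1} = (23 − m_{k+1}²)/d_k, a_{k+1} = ⌊(a₀ + m_{k+1})/d_{k+1}⌋ (starting m₀ = 0, d₀ = 1), with convergents p_k = a_k·p_{k-1} + p_{k-2}, q_k = a_k·q_{k-1} + q_{k-2} (p₋₁ = 1, q₋₁ = 0):
  k = 0: a₀ = 4; p₀/q₀ = 4/1; p₀² − 23·q₀² = 16 − 23 = -7.
  k = 1: m = 4, d = 7, a = ⌊(4 + 4)/7⌋ = 1; p/q = (1·4 + 1)/(1·1 + 0) = 5/1; p² − 23·q² = 25 − 23 = 2.
  k = 2: m = 3, d = 2, a = ⌊(4 + 3)/2⌋ = 3; p/q = (3·5 + 4)/(3·1 + 1) = 19/4; p² − 23·q² = 361 − 368 = -7.
  k = 3: m = 3, d = 7, a = ⌊(4 + 3)/7⌋ = 1; p/q = (1·19 + 5)/(1·4 + 1) = 24/5; p² − 23·q² = 576 − 575 = 1.
  The first convergent with p² − 23·q² = 1 gives the fundamental solution (x₁, y₁) = (24, 5).
Step 2: Apply the recurrence (x_{n+1}, y_{n+1}) = (x₁x_n + 23y₁y_n, x₁y_n + y₁x_n) repeatedly.
  From (x_1, y_1) = (24, 5): x_2 = 24·24 + 23·5·5 = 1151; y_2 = 24·5 + 5·24 = 240.
  From (x_2, y_2) = (1151, 240): x_3 = 24·1151 + 23·5·240 = 55224; y_3 = 24·240 + 5·1151 = 11515.
  From (x_3, y_3) = (55224, 11515): x_4 = 24·55224 + 23·5·11515 = 2649601; y_4 = 24·11515 + 5·55224 = 552480.
  From (x_4, y_4) = (2649601, 552480): x_5 = 24·2649601 + 23·5·552480 = 127125624; y_5 = 24·552480 + 5·2649601 = 26507525.
Step 3: Verify x_5² - 23·y_5² = 16160924277389376 - 16160924277389375 = 1 (should be 1). ✓

(x_1, y_1) = (24, 5); (x_5, y_5) = (127125624, 26507525).


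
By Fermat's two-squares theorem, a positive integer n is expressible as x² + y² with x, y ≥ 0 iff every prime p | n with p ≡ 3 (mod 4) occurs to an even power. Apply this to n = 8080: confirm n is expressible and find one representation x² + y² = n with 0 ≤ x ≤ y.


Step 1: Factor n = 8080 = 2^4 · 5 · 101.
Step 2: Check the mod-4 condition on each prime factor: 2 = 2 (special); 5 ≡ 1 (mod 4), exponent 1; 101 ≡ 1 (mod 4), exponent 1.
All primes ≡ 3 (mod 4) appear to even exponent (or don't appear), so by the two-squares theorem n IS expressible as a sum of two squares.
Step 3: Build a representation. Group n = k² · m with k = 4 and m = 5 · 101 = 505 (a product of primes ≡ 1 (mod 4)); a representation of m scales to one of n via (k·x)² + (k·y)² = k²(x² + y²). Each prime p ≡ 1 (mod 4) is itself a sum of two squares; find a² by testing p − a² for a perfect square:
  5: 5 − 1² = 4 = 2² ⇒ 5 = 1² + 2².
  101: 101 − 1² = 100 = 10² ⇒ 101 = 1² + 10².
  Combine using the Brahmagupta–Fibonacci identity (a² + b²)(c² + d²) = (ac − bd)² + (ad + bc)² = (ac + bd)² + (ad − bc)²:
  5 · 101 = 505: from (1² + 2²)(1² + 10²), take (1·1 − 2·10, 1·10 + 2·1) = (1 − 20, 10 + 2) = (-19, 12); dropping signs (only squares matter) gives (19, 12); check 19² + 12² = 361 + 144 = 505 ✓.
  Scale by k = 4: (4·19, 4·12) = (76, 48).
Step 4: Order so x ≤ y and verify: 48² + 76² = 2304 + 5776 = 8080 = n. ✓

n = 8080 = 48² + 76² (one valid representation with x ≤ y).


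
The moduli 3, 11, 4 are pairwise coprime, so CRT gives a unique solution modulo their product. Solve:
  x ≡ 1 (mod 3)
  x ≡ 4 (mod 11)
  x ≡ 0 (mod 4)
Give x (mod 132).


Moduli 3, 11, 4 are pairwise coprime; by CRT there is a unique solution modulo M = 3 · 11 · 4 = 132.
Solve pairwise, accumulating the modulus:
  Start with x ≡ 1 (mod 3).
  Combine with x ≡ 4 (mod 11): since gcd(3, 11) = 1, we get a unique residue mod 33.
    Write x = 1 + 3·t and substitute into x ≡ 4 (mod 11): 3·t ≡ 4 − 1 = 3 (mod 11).
    The inverse of 3 mod 11 is 4 (since 3·4 = 12 = 1·11 + 1), so t ≡ 4·3 = 12 ≡ 1 (mod 11).
    Then x = 1 + 3·1 = 4, valid modulo lcm(3, 11) = 33: x ≡ 4 (mod 33).
  Combine with x ≡ 0 (mod 4): since gcd(33, 4) = 1, we get a unique residue mod 132.
    Write x = 4 + 33·t and substitute into x ≡ 0 (mod 4): 33·t ≡ 0 − 4 = -4 (mod 4).
    Reduce coefficients mod 4: 1·t ≡ 0 (mod 4).
    So t ≡ 0 (mod 4).
    Then x = 4 + 33·0 = 4, valid modulo lcm(33, 4) = 132: x ≡ 4 (mod 132).
Verify: 4 mod 3 = 1 ✓, 4 mod 11 = 4 ✓, 4 mod 4 = 0 ✓.

x ≡ 4 (mod 132).


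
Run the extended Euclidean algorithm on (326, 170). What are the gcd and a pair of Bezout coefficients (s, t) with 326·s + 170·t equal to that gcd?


Euclidean algorithm on (326, 170) — divide until remainder is 0:
  326 = 1 · 170 + 156
  170 = 1 · 156 + 14
  156 = 11 · 14 + 2
  14 = 7 · 2 + 0
gcd(326, 170) = 2.
Track Bezout coefficients alongside the remainders: start with r₀ = 326 = a·1 + b·0 (s = 1, t = 0) and r₁ = 170 = a·0 + b·1 (s = 0, t = 1); each new remainder r_{k+1} = r_{k-1} − q_k·r_k inherits s_{k+1} = s_{k-1} − q_k·s_k, t_{k+1} = t_{k-1} − q_k·t_k, so r_k = a·s_k + b·t_k at every step:
  q = 1: r = 156, s = 1 − 1·0 = 1, t = 0 − 1·1 = -1  (check: 326·1 + 170·(-1) = 156)
  q = 1: r = 14, s = 0 − 1·1 = -1, t = 1 − 1·(-1) = 2  (check: 326·(-1) + 170·2 = 14)
  q = 11: r = 2, s = 1 − 11·(-1) = 12, t = -1 − 11·2 = -23  (check: 326·12 + 170·(-23) = 2)
The row with r = 2 (the gcd) gives the Bezout coefficients s = 12, t = -23.
Result: 326 · (12) + 170 · (-23) = 2.

gcd(326, 170) = 2; s = 12, t = -23 (check: 326·12 + 170·(-23) = 2).


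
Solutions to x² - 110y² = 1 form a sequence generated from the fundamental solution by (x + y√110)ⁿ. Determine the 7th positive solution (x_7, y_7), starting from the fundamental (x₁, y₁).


Step 1: Find the fundamental solution (x₁, y₁) of x² - 110y² = 1.
  Expand √110 as a continued fraction. a₀ = ⌊√110⌋ = 10; iterate m_{k+1} = d_k·a_k − m_k, d_{k+1} = (110 − m_{k+1}²)/d_k, a_{k+1} = ⌊(a₀ + m_{k+1})/d_{k+1}⌋ (starting m₀ = 0, d₀ = 1), with convergents p_k = a_k·p_{k-1} + p_{k-2}, q_k = a_k·q_{k-1} + q_{k-2} (p₋₁ = 1, q₋₁ = 0):
  k = 0: a₀ = 10; p₀/q₀ = 10/1; p₀² − 110·q₀² = 100 − 110 = -10.
  k = 1: m = 10, d = 10, a = ⌊(10 + 10)/10⌋ = 2; p/q = (2·10 + 1)/(2·1 + 0) = 21/2; p² − 110·q² = 441 − 440 = 1.
  The first convergent with p² − 110·q² = 1 gives the fundamental solution (x₁, y₁) = (21, 2).
Step 2: Apply the recurrence (x_{n+1}, y_{n+1}) = (x₁x_n + 110y₁y_n, x₁y_n + y₁x_n) repeatedly.
  From (x_1, y_1) = (21, 2): x_2 = 21·21 + 110·2·2 = 881; y_2 = 21·2 + 2·21 = 84.
  From (x_2, y_2) = (881, 84): x_3 = 21·881 + 110·2·84 = 36981; y_3 = 21·84 + 2·881 = 3526.
  From (x_3, y_3) = (36981, 3526): x_4 = 21·36981 + 110·2·3526 = 1552321; y_4 = 21·3526 + 2·36981 = 148008.
  From (x_4, y_4) = (1552321, 148008): x_5 = 21·1552321 + 110·2·148008 = 65160501; y_5 = 21·148008 + 2·1552321 = 6212810.
  From (x_5, y_5) = (65160501, 6212810): x_6 = 21·65160501 + 110·2·6212810 = 2735188721; y_6 = 21·6212810 + 2·65160501 = 260790012.
  From (x_6, y_6) = (2735188721, 260790012): x_7 = 21·2735188721 + 110·2·260790012 = 114812765781; y_7 = 21·260790012 + 2·2735188721 = 10946967694.
Step 3: Verify x_7² - 110·y_7² = 13181971186282764539961 - 13181971186282764539960 = 1 (should be 1). ✓

(x_1, y_1) = (21, 2); (x_7, y_7) = (114812765781, 10946967694).


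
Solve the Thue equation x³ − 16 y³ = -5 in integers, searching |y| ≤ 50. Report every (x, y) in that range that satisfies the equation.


The equation is x³ - 16y³ = -5. For fixed y, x³ = 16·y³ − 5, so a solution requires the RHS to be a perfect cube.
Strategy: iterate y from -50 to 50, compute RHS = 16·y³ − 5, and check whether it is a (positive or negative) perfect cube.
Check small values of y:
  y = 0: RHS = -5 is not a perfect cube.
  y = 1: RHS = 11 is not a perfect cube.
  y = -1: RHS = -21 is not a perfect cube.
  y = 2: RHS = 123 is not a perfect cube.
  y = -2: RHS = -133 is not a perfect cube.
  y = 3: RHS = 427 is not a perfect cube.
  y = -3: RHS = -437 is not a perfect cube.
Continuing the search up to |y| = 50 finds no solutions either.
No (x, y) in the scanned range satisfies the equation.

No integer solutions with |y| ≤ 50.


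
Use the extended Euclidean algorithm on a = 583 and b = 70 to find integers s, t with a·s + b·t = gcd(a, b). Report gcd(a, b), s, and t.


Euclidean algorithm on (583, 70) — divide until remainder is 0:
  583 = 8 · 70 + 23
  70 = 3 · 23 + 1
  23 = 23 · 1 + 0
gcd(583, 70) = 1.
Track Bezout coefficients alongside the remainders: start with r₀ = 583 = a·1 + b·0 (s = 1, t = 0) and r₁ = 70 = a·0 + b·1 (s = 0, t = 1); each new remainder r_{k+1} = r_{k-1} − q_k·r_k inherits s_{k+1} = s_{k-1} − q_k·s_k, t_{k+1} = t_{k-1} − q_k·t_k, so r_k = a·s_k + b·t_k at every step:
  q = 8: r = 23, s = 1 − 8·0 = 1, t = 0 − 8·1 = -8  (check: 583·1 + 70·(-8) = 23)
  q = 3: r = 1, s = 0 − 3·1 = -3, t = 1 − 3·(-8) = 25  (check: 583·(-3) + 70·25 = 1)
The row with r = 1 (the gcd) gives the Bezout coefficients s = -3, t = 25.
Result: 583 · (-3) + 70 · (25) = 1.

gcd(583, 70) = 1; s = -3, t = 25 (check: 583·(-3) + 70·25 = 1).


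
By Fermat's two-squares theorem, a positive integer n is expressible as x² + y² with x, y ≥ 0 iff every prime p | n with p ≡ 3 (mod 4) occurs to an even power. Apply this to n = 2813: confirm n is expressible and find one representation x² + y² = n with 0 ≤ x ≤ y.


Step 1: Factor n = 2813 = 29 · 97.
Step 2: Check the mod-4 condition on each prime factor: 29 ≡ 1 (mod 4), exponent 1; 97 ≡ 1 (mod 4), exponent 1.
All primes ≡ 3 (mod 4) appear to even exponent (or don't appear), so by the two-squares theorem n IS expressible as a sum of two squares.
Step 3: Build a representation. Here n = 29 · 97 is a product of primes ≡ 1 (mod 4). Each prime p ≡ 1 (mod 4) is itself a sum of two squares; find a² by testing p − a² for a perfect square:
  29: 29 − 1² = 28, 29 − 2² = 25 = 5² ⇒ 29 = 2² + 5².
  97: 97 − 1² = 96, 97 − 2² = 93, 97 − 3² = 88, 97 − 4² = 81 = 9² ⇒ 97 = 4² + 9².
  Combine using the Brahmagupta–Fibonacci identity (a² + b²)(c² + d²) = (ac − bd)² + (ad + bc)² = (ac + bd)² + (ad − bc)²:
  29 · 97 = 2813: from (2² + 5²)(4² + 9²), take (2·4 − 5·9, 2·9 + 5·4) = (8 − 45, 18 + 20) = (-37, 38); dropping signs (only squares matter) gives (37, 38); check 37² + 38² = 1369 + 1444 = 2813 ✓.
Step 4: Order so x ≤ y and verify: 37² + 38² = 1369 + 1444 = 2813 = n. ✓

n = 2813 = 37² + 38² (one valid representation with x ≤ y).


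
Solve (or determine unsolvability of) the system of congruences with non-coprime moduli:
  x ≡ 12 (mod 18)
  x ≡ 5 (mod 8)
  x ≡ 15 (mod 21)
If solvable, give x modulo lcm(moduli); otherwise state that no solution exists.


Moduli 18, 8, 21 are not pairwise coprime, so CRT works modulo lcm(m_i) when all pairwise compatibility conditions hold.
Pairwise compatibility: gcd(m_i, m_j) must divide a_i - a_j for every pair.
Merge one congruence at a time:
  Start: x ≡ 12 (mod 18).
  Combine with x ≡ 5 (mod 8): gcd(18, 8) = 2, and 5 - 12 = -7 is NOT divisible by 2.
    ⇒ system is inconsistent (no integer solution).

No solution (the system is inconsistent).


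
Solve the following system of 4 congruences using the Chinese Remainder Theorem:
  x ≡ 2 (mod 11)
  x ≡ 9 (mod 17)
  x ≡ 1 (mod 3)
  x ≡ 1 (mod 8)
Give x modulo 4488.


Product of moduli M = 11 · 17 · 3 · 8 = 4488.
Merge one congruence at a time:
  Start: x ≡ 2 (mod 11).
  Combine with x ≡ 9 (mod 17); new modulus lcm = 187.
    Write x = 2 + 11·t and substitute into x ≡ 9 (mod 17): 11·t ≡ 9 − 2 = 7 (mod 17).
    The inverse of 11 mod 17 is 14 (since 11·14 = 154 = 9·17 + 1), so t ≡ 14·7 = 98 ≡ 13 (mod 17).
    Then x = 2 + 11·13 = 145, valid modulo lcm(11, 17) = 187: x ≡ 145 (mod 187).
  Combine with x ≡ 1 (mod 3); new modulus lcm = 561.
    Write x = 145 + 187·t and substitute into x ≡ 1 (mod 3): 187·t ≡ 1 − 145 = -144 (mod 3).
    Reduce coefficients mod 3: 1·t ≡ 0 (mod 3).
    So t ≡ 0 (mod 3).
    Then x = 145 + 187·0 = 145, valid modulo lcm(187, 3) = 561: x ≡ 145 (mod 561).
  Combine with x ≡ 1 (mod 8); new modulus lcm = 4488.
    Write x = 145 + 561·t and substitute into x ≡ 1 (mod 8): 561·t ≡ 1 − 145 = -144 (mod 8).
    Reduce coefficients mod 8: 1·t ≡ 0 (mod 8).
    So t ≡ 0 (mod 8).
    Then x = 145 + 561·0 = 145, valid modulo lcm(561, 8) = 4488: x ≡ 145 (mod 4488).
Verify against each original: 145 mod 11 = 2, 145 mod 17 = 9, 145 mod 3 = 1, 145 mod 8 = 1.

x ≡ 145 (mod 4488).


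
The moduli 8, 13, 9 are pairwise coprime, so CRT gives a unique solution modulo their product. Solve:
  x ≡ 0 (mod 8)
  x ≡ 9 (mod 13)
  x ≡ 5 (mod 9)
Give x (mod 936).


Moduli 8, 13, 9 are pairwise coprime; by CRT there is a unique solution modulo M = 8 · 13 · 9 = 936.
Solve pairwise, accumulating the modulus:
  Start with x ≡ 0 (mod 8).
  Combine with x ≡ 9 (mod 13): since gcd(8, 13) = 1, we get a unique residue mod 104.
    Write x = 0 + 8·t and substitute into x ≡ 9 (mod 13): 8·t ≡ 9 − 0 = 9 (mod 13).
    The inverse of 8 mod 13 is 5 (since 8·5 = 40 = 3·13 + 1), so t ≡ 5·9 = 45 ≡ 6 (mod 13).
    Then x = 0 + 8·6 = 48, valid modulo lcm(8, 13) = 104: x ≡ 48 (mod 104).
  Combine with x ≡ 5 (mod 9): since gcd(104, 9) = 1, we get a unique residue mod 936.
    Write x = 48 + 104·t and substitute into x ≡ 5 (mod 9): 104·t ≡ 5 − 48 = -43 (mod 9).
    Reduce coefficients mod 9: 5·t ≡ 2 (mod 9).
    The inverse of 5 mod 9 is 2 (since 5·2 = 10 = 1·9 + 1), so t ≡ 2·2 = 4 ≡ 4 (mod 9).
    Then x = 48 + 104·4 = 464, valid modulo lcm(104, 9) = 936: x ≡ 464 (mod 936).
Verify: 464 mod 8 = 0 ✓, 464 mod 13 = 9 ✓, 464 mod 9 = 5 ✓.

x ≡ 464 (mod 936).


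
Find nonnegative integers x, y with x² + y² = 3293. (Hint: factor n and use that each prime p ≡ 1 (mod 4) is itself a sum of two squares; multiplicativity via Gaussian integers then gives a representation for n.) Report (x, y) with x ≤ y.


Step 1: Factor n = 3293 = 37 · 89.
Step 2: Check the mod-4 condition on each prime factor: 37 ≡ 1 (mod 4), exponent 1; 89 ≡ 1 (mod 4), exponent 1.
All primes ≡ 3 (mod 4) appear to even exponent (or don't appear), so by the two-squares theorem n IS expressible as a sum of two squares.
Step 3: Build a representation. Here n = 37 · 89 is a product of primes ≡ 1 (mod 4). Each prime p ≡ 1 (mod 4) is itself a sum of two squares; find a² by testing p − a² for a perfect square:
  37: 37 − 1² = 36 = 6² ⇒ 37 = 1² + 6².
  89: 89 − 1² = 88, 89 − 2² = 85, 89 − 3² = 80, 89 − 4² = 73, 89 − 5² = 64 = 8² ⇒ 89 = 5² + 8².
  Combine using the Brahmagupta–Fibonacci identity (a² + b²)(c² + d²) = (ac − bd)² + (ad + bc)² = (ac + bd)² + (ad − bc)²:
  37 · 89 = 3293: from (1² + 6²)(5² + 8²), take (1·5 − 6·8, 1·8 + 6·5) = (5 − 48, 8 + 30) = (-43, 38); dropping signs (only squares matter) gives (43, 38); check 43² + 38² = 1849 + 1444 = 3293 ✓.
Step 4: Order so x ≤ y and verify: 38² + 43² = 1444 + 1849 = 3293 = n. ✓

n = 3293 = 38² + 43² (one valid representation with x ≤ y).


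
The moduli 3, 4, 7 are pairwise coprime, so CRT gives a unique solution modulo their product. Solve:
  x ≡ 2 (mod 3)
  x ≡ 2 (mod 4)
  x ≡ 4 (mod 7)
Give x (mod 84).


Moduli 3, 4, 7 are pairwise coprime; by CRT there is a unique solution modulo M = 3 · 4 · 7 = 84.
Solve pairwise, accumulating the modulus:
  Start with x ≡ 2 (mod 3).
  Combine with x ≡ 2 (mod 4): since gcd(3, 4) = 1, we get a unique residue mod 12.
    Write x = 2 + 3·t and substitute into x ≡ 2 (mod 4): 3·t ≡ 2 − 2 = 0 (mod 4).
    The inverse of 3 mod 4 is 3 (since 3·3 = 9 = 2·4 + 1), so t ≡ 3·0 = 0 ≡ 0 (mod 4).
    Then x = 2 + 3·0 = 2, valid modulo lcm(3, 4) = 12: x ≡ 2 (mod 12).
  Combine with x ≡ 4 (mod 7): since gcd(12, 7) = 1, we get a unique residue mod 84.
    Write x = 2 + 12·t and substitute into x ≡ 4 (mod 7): 12·t ≡ 4 − 2 = 2 (mod 7).
    Reduce coefficients mod 7: 5·t ≡ 2 (mod 7).
    The inverse of 5 mod 7 is 3 (since 5·3 = 15 = 2·7 + 1), so t ≡ 3·2 = 6 ≡ 6 (mod 7).
    Then x = 2 + 12·6 = 74, valid modulo lcm(12, 7) = 84: x ≡ 74 (mod 84).
Verify: 74 mod 3 = 2 ✓, 74 mod 4 = 2 ✓, 74 mod 7 = 4 ✓.

x ≡ 74 (mod 84).


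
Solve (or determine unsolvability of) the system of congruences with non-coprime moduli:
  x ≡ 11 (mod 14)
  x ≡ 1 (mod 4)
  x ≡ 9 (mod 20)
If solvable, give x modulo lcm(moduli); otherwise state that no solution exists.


Moduli 14, 4, 20 are not pairwise coprime, so CRT works modulo lcm(m_i) when all pairwise compatibility conditions hold.
Pairwise compatibility: gcd(m_i, m_j) must divide a_i - a_j for every pair.
Merge one congruence at a time:
  Start: x ≡ 11 (mod 14).
  Combine with x ≡ 1 (mod 4): gcd(14, 4) = 2; 1 - 11 = -10, which IS divisible by 2, so compatible.
    Write x = 11 + 14·t and substitute into x ≡ 1 (mod 4): 14·t ≡ 1 − 11 = -10 (mod 4).
    Divide the congruence (and modulus) by g = 2: 7·t ≡ -5 (mod 2).
    Reduce coefficients mod 2: 1·t ≡ 1 (mod 2).
    So t ≡ 1 (mod 2).
    Then x = 11 + 14·1 = 25, valid modulo lcm(14, 4) = 28: x ≡ 25 (mod 28).
  Combine with x ≡ 9 (mod 20): gcd(28, 20) = 4; 9 - 25 = -16, which IS divisible by 4, so compatible.
    Write x = 25 + 28·t and substitute into x ≡ 9 (mod 20): 28·t ≡ 9 − 25 = -16 (mod 20).
    Divide the congruence (and modulus) by g = 4: 7·t ≡ -4 (mod 5).
    Reduce coefficients mod 5: 2·t ≡ 1 (mod 5).
    The inverse of 2 mod 5 is 3 (since 2·3 = 6 = 1·5 + 1), so t ≡ 3·1 = 3 ≡ 3 (mod 5).
    Then x = 25 + 28·3 = 109, valid modulo lcm(28, 20) = 140: x ≡ 109 (mod 140).
Verify: 109 mod 14 = 11, 109 mod 4 = 1, 109 mod 20 = 9.

x ≡ 109 (mod 140).


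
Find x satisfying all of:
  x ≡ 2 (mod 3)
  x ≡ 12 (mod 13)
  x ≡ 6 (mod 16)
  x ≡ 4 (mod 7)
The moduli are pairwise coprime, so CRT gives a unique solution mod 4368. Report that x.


Product of moduli M = 3 · 13 · 16 · 7 = 4368.
Merge one congruence at a time:
  Start: x ≡ 2 (mod 3).
  Combine with x ≡ 12 (mod 13); new modulus lcm = 39.
    Write x = 2 + 3·t and substitute into x ≡ 12 (mod 13): 3·t ≡ 12 − 2 = 10 (mod 13).
    The inverse of 3 mod 13 is 9 (since 3·9 = 27 = 2·13 + 1), so t ≡ 9·10 = 90 ≡ 12 (mod 13).
    Then x = 2 + 3·12 = 38, valid modulo lcm(3, 13) = 39: x ≡ 38 (mod 39).
  Combine with x ≡ 6 (mod 16); new modulus lcm = 624.
    Write x = 38 + 39·t and substitute into x ≡ 6 (mod 16): 39·t ≡ 6 − 38 = -32 (mod 16).
    Reduce coefficients mod 16: 7·t ≡ 0 (mod 16).
    The inverse of 7 mod 16 is 7 (since 7·7 = 49 = 3·16 + 1), so t ≡ 7·0 = 0 ≡ 0 (mod 16).
    Then x = 38 + 39·0 = 38, valid modulo lcm(39, 16) = 624: x ≡ 38 (mod 624).
  Combine with x ≡ 4 (mod 7); new modulus lcm = 4368.
    Write x = 38 + 624·t and substitute into x ≡ 4 (mod 7): 624·t ≡ 4 − 38 = -34 (mod 7).
    Reduce coefficients mod 7: 1·t ≡ 1 (mod 7).
    So t ≡ 1 (mod 7).
    Then x = 38 + 624·1 = 662, valid modulo lcm(624, 7) = 4368: x ≡ 662 (mod 4368).
Verify against each original: 662 mod 3 = 2, 662 mod 13 = 12, 662 mod 16 = 6, 662 mod 7 = 4.

x ≡ 662 (mod 4368).


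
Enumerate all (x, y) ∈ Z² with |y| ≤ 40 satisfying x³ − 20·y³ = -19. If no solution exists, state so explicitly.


The equation is x³ - 20y³ = -19. For fixed y, x³ = 20·y³ − 19, so a solution requires the RHS to be a perfect cube.
Strategy: iterate y from -40 to 40, compute RHS = 20·y³ − 19, and check whether it is a (positive or negative) perfect cube.
Check small values of y:
  y = 0: RHS = -19 is not a perfect cube.
  y = 1: RHS = 1 = (1)³ ⇒ x = 1 works.
  y = -1: RHS = -39 is not a perfect cube.
  y = 2: RHS = 141 is not a perfect cube.
  y = -2: RHS = -179 is not a perfect cube.
  y = 3: RHS = 521 is not a perfect cube.
  y = -3: RHS = -559 is not a perfect cube.
Continuing the search up to |y| = 40 finds no further solutions beyond those listed.
Collected solutions: (1, 1).

Solutions (with |y| ≤ 40): (1, 1).


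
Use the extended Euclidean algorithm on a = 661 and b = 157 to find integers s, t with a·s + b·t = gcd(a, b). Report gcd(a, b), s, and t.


Euclidean algorithm on (661, 157) — divide until remainder is 0:
  661 = 4 · 157 + 33
  157 = 4 · 33 + 25
  33 = 1 · 25 + 8
  25 = 3 · 8 + 1
  8 = 8 · 1 + 0
gcd(661, 157) = 1.
Track Bezout coefficients alongside the remainders: start with r₀ = 661 = a·1 + b·0 (s = 1, t = 0) and r₁ = 157 = a·0 + b·1 (s = 0, t = 1); each new remainder r_{k+1} = r_{k-1} − q_k·r_k inherits s_{k+1} = s_{k-1} − q_k·s_k, t_{k+1} = t_{k-1} − q_k·t_k, so r_k = a·s_k + b·t_k at every step:
  q = 4: r = 33, s = 1 − 4·0 = 1, t = 0 − 4·1 = -4  (check: 661·1 + 157·(-4) = 33)
  q = 4: r = 25, s = 0 − 4·1 = -4, t = 1 − 4·(-4) = 17  (check: 661·(-4) + 157·17 = 25)
  q = 1: r = 8, s = 1 − 1·(-4) = 5, t = -4 − 1·17 = -21  (check: 661·5 + 157·(-21) = 8)
  q = 3: r = 1, s = -4 − 3·5 = -19, t = 17 − 3·(-21) = 80  (check: 661·(-19) + 157·80 = 1)
The row with r = 1 (the gcd) gives the Bezout coefficients s = -19, t = 80.
Result: 661 · (-19) + 157 · (80) = 1.

gcd(661, 157) = 1; s = -19, t = 80 (check: 661·(-19) + 157·80 = 1).


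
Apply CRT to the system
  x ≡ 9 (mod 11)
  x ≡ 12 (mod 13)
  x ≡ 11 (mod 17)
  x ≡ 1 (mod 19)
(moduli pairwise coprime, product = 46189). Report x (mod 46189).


Product of moduli M = 11 · 13 · 17 · 19 = 46189.
Merge one congruence at a time:
  Start: x ≡ 9 (mod 11).
  Combine with x ≡ 12 (mod 13); new modulus lcm = 143.
    Write x = 9 + 11·t and substitute into x ≡ 12 (mod 13): 11·t ≡ 12 − 9 = 3 (mod 13).
    The inverse of 11 mod 13 is 6 (since 11·6 = 66 = 5·13 + 1), so t ≡ 6·3 = 18 ≡ 5 (mod 13).
    Then x = 9 + 11·5 = 64, valid modulo lcm(11, 13) = 143: x ≡ 64 (mod 143).
  Combine with x ≡ 11 (mod 17); new modulus lcm = 2431.
    Write x = 64 + 143·t and substitute into x ≡ 11 (mod 17): 143·t ≡ 11 − 64 = -53 (mod 17).
    Reduce coefficients mod 17: 7·t ≡ 15 (mod 17).
    The inverse of 7 mod 17 is 5 (since 7·5 = 35 = 2·17 + 1), so t ≡ 5·15 = 75 ≡ 7 (mod 17).
    Then x = 64 + 143·7 = 1065, valid modulo lcm(143, 17) = 2431: x ≡ 1065 (mod 2431).
  Combine with x ≡ 1 (mod 19); new modulus lcm = 46189.
    Write x = 1065 + 2431·t and substitute into x ≡ 1 (mod 19): 2431·t ≡ 1 − 1065 = -1064 (mod 19).
    Reduce coefficients mod 19: 18·t ≡ 0 (mod 19).
    The inverse of 18 mod 19 is 18 (since 18·18 = 324 = 17·19 + 1), so t ≡ 18·0 = 0 ≡ 0 (mod 19).
    Then x = 1065 + 2431·0 = 1065, valid modulo lcm(2431, 19) = 46189: x ≡ 1065 (mod 46189).
Verify against each original: 1065 mod 11 = 9, 1065 mod 13 = 12, 1065 mod 17 = 11, 1065 mod 19 = 1.

x ≡ 1065 (mod 46189).
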